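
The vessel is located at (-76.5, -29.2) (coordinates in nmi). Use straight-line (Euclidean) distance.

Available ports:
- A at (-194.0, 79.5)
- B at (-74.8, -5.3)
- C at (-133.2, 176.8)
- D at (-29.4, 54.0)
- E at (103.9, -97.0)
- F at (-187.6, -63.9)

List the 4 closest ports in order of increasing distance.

B, D, F, A

Distances from (-76.5, -29.2):
A: √((-117.5)² + (108.7)²) = √(13806.250 + 11815.690) = 160.1 nmi
B: √((1.7)² + (23.9)²) = √(2.890 + 571.210) = 24.0 nmi
C: √((-56.7)² + (206.0)²) = √(3214.890 + 42436.000) = 213.7 nmi
D: √((47.1)² + (83.2)²) = √(2218.410 + 6922.240) = 95.6 nmi
E: √((180.4)² + (-67.8)²) = √(32544.160 + 4596.840) = 192.7 nmi
F: √((-111.1)² + (-34.7)²) = √(12343.210 + 1204.090) = 116.4 nmi
Sorted: B (24.0 nmi) < D (95.6 nmi) < F (116.4 nmi) < A (160.1 nmi) < E (192.7 nmi) < C (213.7 nmi)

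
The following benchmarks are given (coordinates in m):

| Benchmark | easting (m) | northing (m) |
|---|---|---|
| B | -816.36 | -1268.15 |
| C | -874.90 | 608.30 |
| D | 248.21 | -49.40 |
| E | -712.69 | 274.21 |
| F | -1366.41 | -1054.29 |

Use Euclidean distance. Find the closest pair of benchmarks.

Pairwise distances:
B–C: 1877.36 m
B–D: 1618.23 m
B–E: 1545.84 m
B–F: 590.16 m
C–D: 1301.52 m
C–E: 371.39 m
C–F: 1733.72 m
D–E: 1013.93 m
D–F: 1901.79 m
E–F: 1480.63 m
Closest pair: C–E at 371.39 m.

C and E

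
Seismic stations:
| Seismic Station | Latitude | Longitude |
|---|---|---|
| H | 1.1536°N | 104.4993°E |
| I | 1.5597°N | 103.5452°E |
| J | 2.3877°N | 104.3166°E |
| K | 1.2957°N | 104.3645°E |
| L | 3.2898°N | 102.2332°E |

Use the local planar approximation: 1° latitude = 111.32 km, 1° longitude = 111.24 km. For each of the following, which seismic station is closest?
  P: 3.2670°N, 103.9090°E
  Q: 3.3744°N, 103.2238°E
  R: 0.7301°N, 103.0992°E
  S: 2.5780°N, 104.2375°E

P→J; Q→L; R→I; S→J

P at 3.2670°N, 103.9090°E:
  H: 244.2558 km
  I: 194.3175 km
  J: 107.8752 km
  K: 225.2190 km
  L: 186.4333 km
  → nearest: J (107.8752 km)
Q at 3.3744°N, 103.2238°E:
  H: 285.0426 km
  I: 205.1518 km
  J: 163.8361 km
  K: 263.9087 km
  L: 110.5960 km
  → nearest: L (110.5960 km)
R at 0.7301°N, 103.0992°E:
  H: 162.7259 km
  I: 104.8340 km
  J: 228.8857 km
  K: 154.1928 km
  L: 300.7895 km
  → nearest: I (104.8340 km)
S at 2.5780°N, 104.2375°E:
  H: 161.2164 km
  I: 137.0424 km
  J: 22.9389 km
  K: 143.4430 km
  L: 236.6200 km
  → nearest: J (22.9389 km)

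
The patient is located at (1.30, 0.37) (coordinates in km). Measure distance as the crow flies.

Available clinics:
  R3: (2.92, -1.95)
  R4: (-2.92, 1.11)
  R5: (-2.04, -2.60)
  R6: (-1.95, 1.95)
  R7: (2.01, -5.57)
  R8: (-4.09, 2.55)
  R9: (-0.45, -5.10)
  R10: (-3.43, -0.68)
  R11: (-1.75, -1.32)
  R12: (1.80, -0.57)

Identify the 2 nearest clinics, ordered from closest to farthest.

R12, R3

Distances from (1.30, 0.37):
R3: 2.83 km
R4: 4.28 km
R5: 4.47 km
R6: 3.61 km
R7: 5.98 km
R8: 5.81 km
R9: 5.74 km
R10: 4.85 km
R11: 3.49 km
R12: 1.06 km
Sorted: R12 (1.06 km) < R3 (2.83 km) < R11 (3.49 km) < R6 (3.61 km) < …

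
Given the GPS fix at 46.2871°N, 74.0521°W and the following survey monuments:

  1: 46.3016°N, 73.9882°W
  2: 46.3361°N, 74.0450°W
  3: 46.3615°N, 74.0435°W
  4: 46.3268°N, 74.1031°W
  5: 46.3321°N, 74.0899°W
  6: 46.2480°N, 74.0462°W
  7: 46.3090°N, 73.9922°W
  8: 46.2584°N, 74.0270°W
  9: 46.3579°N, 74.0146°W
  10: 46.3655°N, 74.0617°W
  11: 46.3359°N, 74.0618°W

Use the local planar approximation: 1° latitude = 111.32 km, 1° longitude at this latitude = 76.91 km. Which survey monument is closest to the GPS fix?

Distances from 46.2871°N, 74.0521°W:
1: √((0.0145·111.32)² + (0.0639·76.91)²) = √(2.605448 + 24.152792) = 5.1728 km
2: √((0.0490·111.32)² + (0.0071·76.91)²) = √(29.753534 + 0.298183) = 5.4819 km
3: √((0.0744·111.32)² + (0.0086·76.91)²) = √(68.594969 + 0.437484) = 8.3086 km
4: √((0.0397·111.32)² + (-0.0510·76.91)²) = √(19.531132 + 15.385300) = 5.9090 km
5: √((0.0450·111.32)² + (-0.0378·76.91)²) = √(25.094088 + 8.451800) = 5.7919 km
6: √((-0.0391·111.32)² + (0.0059·76.91)²) = √(18.945231 + 0.205906) = 4.3762 km
7: √((0.0219·111.32)² + (0.0599·76.91)²) = √(5.943395 + 21.223611) = 5.2122 km
8: √((-0.0287·111.32)² + (0.0251·76.91)²) = √(10.207284 + 3.726602) = 3.7328 km
9: √((0.0708·111.32)² + (0.0375·76.91)²) = √(62.117349 + 8.318177) = 8.3926 km
10: √((0.0784·111.32)² + (-0.0096·76.91)²) = √(76.169047 + 0.545140) = 8.7587 km
11: √((0.0488·111.32)² + (-0.0097·76.91)²) = √(29.511144 + 0.556556) = 5.4834 km
Minimum: 8 at 3.7328 km.

8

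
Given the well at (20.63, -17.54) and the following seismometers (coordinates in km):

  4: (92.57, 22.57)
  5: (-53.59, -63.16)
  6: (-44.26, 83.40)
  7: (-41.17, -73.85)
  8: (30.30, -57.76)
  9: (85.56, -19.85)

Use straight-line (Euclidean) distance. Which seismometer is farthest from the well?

6

Distances from (20.63, -17.54):
4: √((71.94)² + (40.11)²) = √(5175.3636 + 1608.8121) = 82.37 km
5: √((-74.22)² + (-45.62)²) = √(5508.6084 + 2081.1844) = 87.12 km
6: √((-64.89)² + (100.94)²) = √(4210.7121 + 10188.8836) = 120.00 km
7: √((-61.80)² + (-56.31)²) = √(3819.2400 + 3170.8161) = 83.61 km
8: √((9.67)² + (-40.22)²) = √(93.5089 + 1617.6484) = 41.37 km
9: √((64.93)² + (-2.31)²) = √(4215.9049 + 5.3361) = 64.97 km
Maximum: 6 at 120.00 km.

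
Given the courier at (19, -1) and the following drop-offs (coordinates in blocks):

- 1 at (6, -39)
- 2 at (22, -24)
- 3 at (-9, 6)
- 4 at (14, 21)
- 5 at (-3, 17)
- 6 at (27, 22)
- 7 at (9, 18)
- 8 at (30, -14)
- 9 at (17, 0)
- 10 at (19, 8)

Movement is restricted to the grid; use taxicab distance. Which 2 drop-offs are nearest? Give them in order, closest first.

9, 10

Distances from (19, -1):
1: |-13| + |-38| = 13 + 38 = 51 blocks
2: |3| + |-23| = 3 + 23 = 26 blocks
3: |-28| + |7| = 28 + 7 = 35 blocks
4: |-5| + |22| = 5 + 22 = 27 blocks
5: |-22| + |18| = 22 + 18 = 40 blocks
6: |8| + |23| = 8 + 23 = 31 blocks
7: |-10| + |19| = 10 + 19 = 29 blocks
8: |11| + |-13| = 11 + 13 = 24 blocks
9: |-2| + |1| = 2 + 1 = 3 blocks
10: |0| + |9| = 0 + 9 = 9 blocks
Sorted: 9 (3 blocks) < 10 (9 blocks) < 8 (24 blocks) < 2 (26 blocks) < …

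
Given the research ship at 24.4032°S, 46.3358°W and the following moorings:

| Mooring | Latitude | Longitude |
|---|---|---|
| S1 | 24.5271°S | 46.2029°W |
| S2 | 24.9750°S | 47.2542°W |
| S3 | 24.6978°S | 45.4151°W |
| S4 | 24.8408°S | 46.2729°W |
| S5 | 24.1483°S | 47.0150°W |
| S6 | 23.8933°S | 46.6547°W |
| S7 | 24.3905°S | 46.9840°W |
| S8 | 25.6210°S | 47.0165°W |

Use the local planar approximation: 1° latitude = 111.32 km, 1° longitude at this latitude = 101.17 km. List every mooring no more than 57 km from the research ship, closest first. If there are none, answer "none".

S1, S4

Distances from 24.4032°S, 46.3358°W:
S1: 19.2618 km
S2: 112.6268 km
S3: 98.7517 km
S4: 49.1275 km
S5: 74.3429 km
S6: 65.2904 km
S7: 65.5936 km
S8: 152.0546 km
Threshold 57 km: S1 (19.2618 km), S4 (49.1275 km) are within range.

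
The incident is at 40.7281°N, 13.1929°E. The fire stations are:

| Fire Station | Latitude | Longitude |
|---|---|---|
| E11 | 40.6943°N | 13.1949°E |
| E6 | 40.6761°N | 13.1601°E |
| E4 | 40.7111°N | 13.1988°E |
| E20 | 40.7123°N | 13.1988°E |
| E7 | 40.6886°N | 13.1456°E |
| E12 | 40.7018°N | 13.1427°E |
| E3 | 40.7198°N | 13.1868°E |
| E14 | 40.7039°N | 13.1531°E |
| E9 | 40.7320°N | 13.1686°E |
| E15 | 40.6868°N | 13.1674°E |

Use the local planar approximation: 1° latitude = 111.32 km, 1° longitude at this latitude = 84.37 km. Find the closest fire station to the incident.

Distances from 40.7281°N, 13.1929°E:
E11: 3.7664 km
E6: 6.4161 km
E4: 1.9568 km
E20: 1.8279 km
E7: 5.9381 km
E12: 5.1488 km
E3: 1.0576 km
E14: 4.3050 km
E9: 2.0957 km
E15: 5.0760 km
Minimum: E3 at 1.0576 km.

E3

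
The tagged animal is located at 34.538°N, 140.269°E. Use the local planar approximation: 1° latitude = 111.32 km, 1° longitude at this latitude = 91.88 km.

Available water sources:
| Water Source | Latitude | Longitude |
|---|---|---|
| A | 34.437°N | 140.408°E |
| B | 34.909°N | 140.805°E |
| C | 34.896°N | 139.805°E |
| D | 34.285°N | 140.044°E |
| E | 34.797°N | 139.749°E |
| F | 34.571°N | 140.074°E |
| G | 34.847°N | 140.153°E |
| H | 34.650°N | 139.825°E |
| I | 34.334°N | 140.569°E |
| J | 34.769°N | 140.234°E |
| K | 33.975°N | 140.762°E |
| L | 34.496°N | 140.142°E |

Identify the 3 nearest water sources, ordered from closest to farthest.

L, A, F

Distances from 34.538°N, 140.269°E:
A: 17.015 km
B: 64.273 km
C: 58.359 km
D: 34.937 km
E: 55.803 km
F: 18.289 km
G: 36.011 km
H: 42.657 km
I: 35.714 km
J: 25.915 km
K: 77.329 km
L: 12.571 km
Sorted: L (12.571 km) < A (17.015 km) < F (18.289 km) < J (25.915 km) < D (34.937 km) < …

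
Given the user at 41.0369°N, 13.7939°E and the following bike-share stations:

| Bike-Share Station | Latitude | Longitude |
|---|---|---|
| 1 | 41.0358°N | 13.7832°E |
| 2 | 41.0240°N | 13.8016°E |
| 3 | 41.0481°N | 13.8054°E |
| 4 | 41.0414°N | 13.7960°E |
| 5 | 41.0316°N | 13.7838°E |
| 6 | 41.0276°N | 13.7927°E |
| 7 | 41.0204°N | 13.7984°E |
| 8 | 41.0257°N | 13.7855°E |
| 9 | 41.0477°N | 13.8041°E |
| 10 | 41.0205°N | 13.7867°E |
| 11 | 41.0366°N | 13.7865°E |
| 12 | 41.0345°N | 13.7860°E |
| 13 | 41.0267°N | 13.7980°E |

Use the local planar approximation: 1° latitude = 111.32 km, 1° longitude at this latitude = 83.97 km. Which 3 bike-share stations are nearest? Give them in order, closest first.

Distances from 41.0369°N, 13.7939°E:
1: 0.9068 km
2: 1.5749 km
3: 1.5770 km
4: 0.5311 km
5: 1.0331 km
6: 1.0402 km
7: 1.8752 km
8: 1.4325 km
9: 1.4761 km
10: 1.9232 km
11: 0.6223 km
12: 0.7151 km
13: 1.1865 km
Sorted: 4 (0.5311 km) < 11 (0.6223 km) < 12 (0.7151 km) < 1 (0.9068 km) < 5 (1.0331 km) < …

4, 11, 12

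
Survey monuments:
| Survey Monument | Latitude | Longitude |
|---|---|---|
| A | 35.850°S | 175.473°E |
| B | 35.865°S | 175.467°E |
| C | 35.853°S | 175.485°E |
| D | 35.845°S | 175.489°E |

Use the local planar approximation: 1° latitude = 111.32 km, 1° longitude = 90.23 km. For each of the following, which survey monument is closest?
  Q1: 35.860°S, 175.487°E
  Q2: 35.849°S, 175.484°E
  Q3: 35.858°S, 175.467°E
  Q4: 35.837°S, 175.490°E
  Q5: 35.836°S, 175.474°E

Q1→C; Q2→C; Q3→B; Q4→D; Q5→A

Q1 at 35.860°S, 175.487°E:
  A: √((0.010·111.32)² + (-0.014·90.23)²) = √(1.239214 + 1.595725) = 1.6837 km
  B: √((-0.005·111.32)² + (-0.020·90.23)²) = √(0.309804 + 3.256581) = 1.8885 km
  C: √((0.007·111.32)² + (-0.002·90.23)²) = √(0.607215 + 0.032566) = 0.7999 km
  D: √((0.015·111.32)² + (0.002·90.23)²) = √(2.788232 + 0.032566) = 1.6795 km
  → nearest: C (0.7999 km)
Q2 at 35.849°S, 175.484°E:
  A: √((-0.001·111.32)² + (-0.011·90.23)²) = √(0.012392 + 0.985116) = 0.9988 km
  B: √((-0.016·111.32)² + (-0.017·90.23)²) = √(3.172388 + 2.352880) = 2.3506 km
  C: √((-0.004·111.32)² + (0.001·90.23)²) = √(0.198274 + 0.008141) = 0.4543 km
  D: √((0.004·111.32)² + (0.005·90.23)²) = √(0.198274 + 0.203536) = 0.6339 km
  → nearest: C (0.4543 km)
Q3 at 35.858°S, 175.467°E:
  A: √((0.008·111.32)² + (0.006·90.23)²) = √(0.793097 + 0.293092) = 1.0422 km
  B: √((-0.007·111.32)² + (0.000·90.23)²) = √(0.607215 + 0.000000) = 0.7792 km
  C: √((0.005·111.32)² + (0.018·90.23)²) = √(0.309804 + 2.637831) = 1.7169 km
  D: √((0.013·111.32)² + (0.022·90.23)²) = √(2.094272 + 3.940463) = 2.4566 km
  → nearest: B (0.7792 km)
Q4 at 35.837°S, 175.490°E:
  A: √((-0.013·111.32)² + (-0.017·90.23)²) = √(2.094272 + 2.352880) = 2.1088 km
  B: √((-0.028·111.32)² + (-0.023·90.23)²) = √(9.715440 + 4.306829) = 3.7446 km
  C: √((-0.016·111.32)² + (-0.005·90.23)²) = √(3.172388 + 0.203536) = 1.8374 km
  D: √((-0.008·111.32)² + (-0.001·90.23)²) = √(0.793097 + 0.008141) = 0.8951 km
  → nearest: D (0.8951 km)
Q5 at 35.836°S, 175.474°E:
  A: √((-0.014·111.32)² + (-0.001·90.23)²) = √(2.428860 + 0.008141) = 1.5611 km
  B: √((-0.029·111.32)² + (-0.007·90.23)²) = √(10.421792 + 0.398931) = 3.2895 km
  C: √((-0.017·111.32)² + (0.011·90.23)²) = √(3.581329 + 0.985116) = 2.1369 km
  D: √((-0.009·111.32)² + (0.015·90.23)²) = √(1.003764 + 1.831827) = 1.6839 km
  → nearest: A (1.5611 km)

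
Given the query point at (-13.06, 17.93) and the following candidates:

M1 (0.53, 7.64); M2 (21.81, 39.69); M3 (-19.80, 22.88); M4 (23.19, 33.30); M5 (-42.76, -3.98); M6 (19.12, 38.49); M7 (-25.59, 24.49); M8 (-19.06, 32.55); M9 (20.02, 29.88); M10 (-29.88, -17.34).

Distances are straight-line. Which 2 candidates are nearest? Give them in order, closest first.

Distances from (-13.06, 17.93):
M1: 17.05
M2: 41.10
M3: 8.36
M4: 39.37
M5: 36.91
M6: 38.19
M7: 14.14
M8: 15.80
M9: 35.17
M10: 39.08
Sorted: M3 (8.36) < M7 (14.14) < M8 (15.80) < M1 (17.05) < …

M3, M7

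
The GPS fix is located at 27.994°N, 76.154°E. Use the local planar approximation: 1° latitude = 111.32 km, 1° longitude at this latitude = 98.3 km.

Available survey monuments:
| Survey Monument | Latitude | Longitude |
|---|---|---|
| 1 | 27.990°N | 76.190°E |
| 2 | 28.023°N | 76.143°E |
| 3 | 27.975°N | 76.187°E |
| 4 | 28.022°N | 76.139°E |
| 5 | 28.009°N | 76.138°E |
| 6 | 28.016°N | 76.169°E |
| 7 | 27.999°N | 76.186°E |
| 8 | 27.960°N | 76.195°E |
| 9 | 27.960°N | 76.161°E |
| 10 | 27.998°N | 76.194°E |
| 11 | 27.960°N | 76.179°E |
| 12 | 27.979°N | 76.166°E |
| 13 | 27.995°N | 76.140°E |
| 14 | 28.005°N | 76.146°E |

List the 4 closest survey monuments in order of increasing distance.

Distances from 27.994°N, 76.154°E:
1: √((-0.004·111.32)² + (0.036·98.3)²) = √(0.19827 + 12.52311) = 3.567 km
2: √((0.029·111.32)² + (-0.011·98.3)²) = √(10.42179 + 1.16921) = 3.405 km
3: √((-0.019·111.32)² + (0.033·98.3)²) = √(4.47356 + 10.52289) = 3.873 km
4: √((0.028·111.32)² + (-0.015·98.3)²) = √(9.71544 + 2.17415) = 3.448 km
5: √((0.015·111.32)² + (-0.016·98.3)²) = √(2.78823 + 2.47370) = 2.294 km
6: √((0.022·111.32)² + (0.015·98.3)²) = √(5.99780 + 2.17415) = 2.859 km
7: √((0.005·111.32)² + (0.032·98.3)²) = √(0.30980 + 9.89480) = 3.194 km
8: √((-0.034·111.32)² + (0.041·98.3)²) = √(14.32532 + 16.24332) = 5.529 km
9: √((-0.034·111.32)² + (0.007·98.3)²) = √(14.32532 + 0.47348) = 3.847 km
10: √((0.004·111.32)² + (0.040·98.3)²) = √(0.19827 + 15.46062) = 3.957 km
11: √((-0.034·111.32)² + (0.025·98.3)²) = √(14.32532 + 6.03931) = 4.513 km
12: √((-0.015·111.32)² + (0.012·98.3)²) = √(2.78823 + 1.39146) = 2.044 km
13: √((0.001·111.32)² + (-0.014·98.3)²) = √(0.01239 + 1.89393) = 1.381 km
14: √((0.011·111.32)² + (-0.008·98.3)²) = √(1.49945 + 0.61842) = 1.455 km
Sorted: 13 (1.381 km) < 14 (1.455 km) < 12 (2.044 km) < 5 (2.294 km) < 6 (2.859 km) < 7 (3.194 km) < …

13, 14, 12, 5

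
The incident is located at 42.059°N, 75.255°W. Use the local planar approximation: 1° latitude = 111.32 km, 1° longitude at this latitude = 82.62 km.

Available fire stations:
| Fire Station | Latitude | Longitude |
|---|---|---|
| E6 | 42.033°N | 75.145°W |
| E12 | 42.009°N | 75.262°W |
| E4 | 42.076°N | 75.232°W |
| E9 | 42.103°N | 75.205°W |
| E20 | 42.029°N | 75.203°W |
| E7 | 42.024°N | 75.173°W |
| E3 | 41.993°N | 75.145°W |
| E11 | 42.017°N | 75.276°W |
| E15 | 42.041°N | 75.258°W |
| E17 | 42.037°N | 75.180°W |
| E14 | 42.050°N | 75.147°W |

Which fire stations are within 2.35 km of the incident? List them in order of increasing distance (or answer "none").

Distances from 42.059°N, 75.255°W:
E6: 9.538 km
E12: 5.596 km
E4: 2.682 km
E9: 6.408 km
E20: 5.442 km
E7: 7.815 km
E3: 11.687 km
E11: 4.987 km
E15: 2.019 km
E17: 6.663 km
E14: 8.979 km
Threshold 2.35 km: E15 (2.019 km) is within range.

E15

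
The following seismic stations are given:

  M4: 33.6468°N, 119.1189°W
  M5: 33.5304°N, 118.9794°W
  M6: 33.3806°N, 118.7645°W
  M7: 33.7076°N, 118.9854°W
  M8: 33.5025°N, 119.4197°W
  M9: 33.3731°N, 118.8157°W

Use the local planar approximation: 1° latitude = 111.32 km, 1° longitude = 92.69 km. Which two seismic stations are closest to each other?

Pairwise distances:
M4–M5: √((-0.1164·111.32)² + (0.1395·92.69)²) = √(167.900642 + 167.191494) = 18.3055 km
M4–M6: √((-0.2662·111.32)² + (0.3544·92.69)²) = √(878.137447 + 1079.078876) = 44.2404 km
M4–M7: √((0.0608·111.32)² + (0.1335·92.69)²) = √(45.809289 + 153.118722) = 14.1042 km
M4–M8: √((-0.1443·111.32)² + (-0.3008·92.69)²) = √(258.035261 + 777.358637) = 32.1775 km
M4–M9: √((-0.2737·111.32)² + (0.3032·92.69)²) = √(928.316330 + 789.812783) = 41.4503 km
M5–M6: √((-0.1498·111.32)² + (0.2149·92.69)²) = √(278.080171 + 396.769788) = 25.9779 km
M5–M7: √((0.1772·111.32)² + (-0.0060·92.69)²) = √(389.111289 + 0.309292) = 19.7337 km
M5–M8: √((-0.0279·111.32)² + (-0.4403·92.69)²) = √(9.646168 + 1665.570941) = 40.9294 km
M5–M9: √((-0.1573·111.32)² + (0.1637·92.69)²) = √(306.622373 + 230.230641) = 23.1701 km
M6–M7: √((0.3270·111.32)² + (-0.2209·92.69)²) = √(1325.079395 + 419.234675) = 41.7650 km
M6–M8: √((0.1219·111.32)² + (-0.6552·92.69)²) = √(184.142403 + 3688.192173) = 62.2281 km
M6–M9: √((-0.0075·111.32)² + (-0.0512·92.69)²) = √(0.697058 + 22.521934) = 4.8186 km
M7–M8: √((-0.2051·111.32)² + (-0.4343·92.69)²) = √(521.287986 + 1620.486521) = 46.2793 km
M7–M9: √((-0.3345·111.32)² + (0.1697·92.69)²) = √(1386.559911 + 247.416950) = 40.4225 km
M8–M9: √((-0.1294·111.32)² + (0.6040·92.69)²) = √(207.498494 + 3134.293352) = 57.8082 km
Closest pair: M6–M9 at 4.8186 km.

M6 and M9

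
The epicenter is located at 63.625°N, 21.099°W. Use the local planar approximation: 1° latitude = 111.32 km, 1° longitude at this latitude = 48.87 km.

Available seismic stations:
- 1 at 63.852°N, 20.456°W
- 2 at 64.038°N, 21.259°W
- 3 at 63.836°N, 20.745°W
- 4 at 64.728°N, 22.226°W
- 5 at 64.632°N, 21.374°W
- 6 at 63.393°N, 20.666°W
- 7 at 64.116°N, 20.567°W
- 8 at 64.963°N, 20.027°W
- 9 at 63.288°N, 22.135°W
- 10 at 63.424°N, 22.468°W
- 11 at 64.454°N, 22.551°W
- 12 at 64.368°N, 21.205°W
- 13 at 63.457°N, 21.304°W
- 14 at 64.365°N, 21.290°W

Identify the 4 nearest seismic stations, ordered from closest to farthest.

13, 3, 6, 1

Distances from 63.625°N, 21.099°W:
1: 40.324 km
2: 46.635 km
3: 29.172 km
4: 134.573 km
5: 112.902 km
6: 33.388 km
7: 60.526 km
8: 157.891 km
9: 63.013 km
10: 70.546 km
11: 116.411 km
12: 82.873 km
13: 21.216 km
14: 82.904 km
Sorted: 13 (21.216 km) < 3 (29.172 km) < 6 (33.388 km) < 1 (40.324 km) < 2 (46.635 km) < 7 (60.526 km) < …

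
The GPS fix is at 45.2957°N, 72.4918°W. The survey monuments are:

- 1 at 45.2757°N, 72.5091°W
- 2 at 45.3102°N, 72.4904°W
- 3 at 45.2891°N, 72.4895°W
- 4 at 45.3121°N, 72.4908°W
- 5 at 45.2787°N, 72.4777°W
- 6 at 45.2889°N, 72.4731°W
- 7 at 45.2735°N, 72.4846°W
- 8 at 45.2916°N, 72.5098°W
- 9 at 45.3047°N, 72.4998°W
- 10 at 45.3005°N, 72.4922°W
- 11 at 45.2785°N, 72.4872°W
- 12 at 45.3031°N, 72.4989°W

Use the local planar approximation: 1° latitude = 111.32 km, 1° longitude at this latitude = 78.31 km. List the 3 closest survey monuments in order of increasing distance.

Distances from 45.2957°N, 72.4918°W:
1: 2.6062 km
2: 1.6179 km
3: 0.7565 km
4: 1.8273 km
5: 2.1910 km
6: 1.6485 km
7: 2.5348 km
8: 1.4816 km
9: 1.1816 km
10: 0.5353 km
11: 1.9483 km
12: 0.9938 km
Sorted: 10 (0.5353 km) < 3 (0.7565 km) < 12 (0.9938 km) < 9 (1.1816 km) < 8 (1.4816 km) < …

10, 3, 12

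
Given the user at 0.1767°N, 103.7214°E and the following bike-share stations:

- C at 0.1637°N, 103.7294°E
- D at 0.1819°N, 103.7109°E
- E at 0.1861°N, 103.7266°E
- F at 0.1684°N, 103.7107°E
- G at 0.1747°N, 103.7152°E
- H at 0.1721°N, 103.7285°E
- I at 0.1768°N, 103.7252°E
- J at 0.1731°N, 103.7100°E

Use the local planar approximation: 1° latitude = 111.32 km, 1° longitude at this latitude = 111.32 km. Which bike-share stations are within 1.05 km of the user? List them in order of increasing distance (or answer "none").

I, G, H

Distances from 0.1767°N, 103.7214°E:
C: 1.6992 km
D: 1.3043 km
E: 1.1958 km
F: 1.5075 km
G: 0.7252 km
H: 0.9418 km
I: 0.4232 km
J: 1.3308 km
Threshold 1.05 km: I (0.4232 km), G (0.7252 km), H (0.9418 km) are within range.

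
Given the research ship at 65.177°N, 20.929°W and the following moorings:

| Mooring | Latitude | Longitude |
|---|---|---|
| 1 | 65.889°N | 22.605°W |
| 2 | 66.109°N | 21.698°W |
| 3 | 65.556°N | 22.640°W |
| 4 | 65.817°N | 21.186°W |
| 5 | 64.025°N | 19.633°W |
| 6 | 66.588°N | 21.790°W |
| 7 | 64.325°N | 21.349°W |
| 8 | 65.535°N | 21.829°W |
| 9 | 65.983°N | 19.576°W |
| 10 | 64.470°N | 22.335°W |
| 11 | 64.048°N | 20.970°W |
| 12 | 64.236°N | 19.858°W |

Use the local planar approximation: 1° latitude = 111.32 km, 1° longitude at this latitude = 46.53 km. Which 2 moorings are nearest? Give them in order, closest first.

Distances from 65.177°N, 20.929°W:
1: 111.192 km
2: 109.747 km
3: 90.101 km
4: 72.241 km
5: 141.711 km
6: 162.101 km
7: 96.837 km
8: 57.809 km
9: 109.607 km
10: 102.343 km
11: 125.695 km
12: 116.002 km
Sorted: 8 (57.809 km) < 4 (72.241 km) < 3 (90.101 km) < 7 (96.837 km) < …

8, 4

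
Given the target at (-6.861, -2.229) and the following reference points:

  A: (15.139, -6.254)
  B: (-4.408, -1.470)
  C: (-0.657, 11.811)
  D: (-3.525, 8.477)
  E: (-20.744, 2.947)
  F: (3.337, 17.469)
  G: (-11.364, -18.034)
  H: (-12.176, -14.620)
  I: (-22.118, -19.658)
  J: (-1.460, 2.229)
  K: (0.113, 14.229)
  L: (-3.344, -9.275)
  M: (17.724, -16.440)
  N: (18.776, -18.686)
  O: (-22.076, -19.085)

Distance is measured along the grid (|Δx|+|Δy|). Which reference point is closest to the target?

Distances from (-6.861, -2.229):
A: |22.000| + |-4.025| = 22.000 + 4.025 = 26.025
B: |2.453| + |0.759| = 2.453 + 0.759 = 3.212
C: |6.204| + |14.040| = 6.204 + 14.040 = 20.244
D: |3.336| + |10.706| = 3.336 + 10.706 = 14.042
E: |-13.883| + |5.176| = 13.883 + 5.176 = 19.059
F: |10.198| + |19.698| = 10.198 + 19.698 = 29.896
G: |-4.503| + |-15.805| = 4.503 + 15.805 = 20.308
H: |-5.315| + |-12.391| = 5.315 + 12.391 = 17.706
I: |-15.257| + |-17.429| = 15.257 + 17.429 = 32.686
J: |5.401| + |4.458| = 5.401 + 4.458 = 9.859
K: |6.974| + |16.458| = 6.974 + 16.458 = 23.432
L: |3.517| + |-7.046| = 3.517 + 7.046 = 10.563
M: |24.585| + |-14.211| = 24.585 + 14.211 = 38.796
N: |25.637| + |-16.457| = 25.637 + 16.457 = 42.094
O: |-15.215| + |-16.856| = 15.215 + 16.856 = 32.071
Minimum: B at 3.212.

B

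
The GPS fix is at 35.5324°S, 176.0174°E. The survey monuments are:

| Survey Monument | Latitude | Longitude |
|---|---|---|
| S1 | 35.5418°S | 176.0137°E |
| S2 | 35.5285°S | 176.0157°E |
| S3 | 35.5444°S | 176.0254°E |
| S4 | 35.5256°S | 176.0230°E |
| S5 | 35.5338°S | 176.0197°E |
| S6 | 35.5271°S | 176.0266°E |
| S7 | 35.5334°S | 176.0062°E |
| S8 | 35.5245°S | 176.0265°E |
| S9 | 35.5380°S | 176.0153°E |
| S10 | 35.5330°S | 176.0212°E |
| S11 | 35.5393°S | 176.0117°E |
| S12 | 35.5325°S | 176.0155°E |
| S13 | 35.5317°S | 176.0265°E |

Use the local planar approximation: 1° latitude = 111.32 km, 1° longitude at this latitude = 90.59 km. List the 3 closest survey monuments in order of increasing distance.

Distances from 35.5324°S, 176.0174°E:
S1: √((-0.0094·111.32)² + (-0.0037·90.59)²) = √(1.094970 + 0.112348) = 1.0988 km
S2: √((0.0039·111.32)² + (-0.0017·90.59)²) = √(0.188484 + 0.023717) = 0.4607 km
S3: √((-0.0120·111.32)² + (0.0080·90.59)²) = √(1.784469 + 0.525219) = 1.5198 km
S4: √((0.0068·111.32)² + (0.0056·90.59)²) = √(0.573013 + 0.257357) = 0.9112 km
S5: √((-0.0014·111.32)² + (0.0023·90.59)²) = √(0.024289 + 0.043413) = 0.2602 km
S6: √((0.0053·111.32)² + (0.0092·90.59)²) = √(0.348095 + 0.694602) = 1.0211 km
S7: √((-0.0010·111.32)² + (-0.0112·90.59)²) = √(0.012392 + 1.029429) = 1.0207 km
S8: √((0.0079·111.32)² + (0.0091·90.59)²) = √(0.773394 + 0.679584) = 1.2054 km
S9: √((-0.0056·111.32)² + (-0.0021·90.59)²) = √(0.388618 + 0.036191) = 0.6518 km
S10: √((-0.0006·111.32)² + (0.0038·90.59)²) = √(0.004461 + 0.118503) = 0.3507 km
S11: √((-0.0069·111.32)² + (-0.0057·90.59)²) = √(0.589990 + 0.266631) = 0.9255 km
S12: √((-0.0001·111.32)² + (-0.0019·90.59)²) = √(0.000124 + 0.029626) = 0.1725 km
S13: √((0.0007·111.32)² + (0.0091·90.59)²) = √(0.006072 + 0.679584) = 0.8280 km
Sorted: S12 (0.1725 km) < S5 (0.2602 km) < S10 (0.3507 km) < S2 (0.4607 km) < S9 (0.6518 km) < …

S12, S5, S10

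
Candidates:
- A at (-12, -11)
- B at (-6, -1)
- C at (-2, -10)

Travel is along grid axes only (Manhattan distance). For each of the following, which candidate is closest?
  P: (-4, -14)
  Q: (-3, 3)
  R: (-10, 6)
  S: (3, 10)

P→C; Q→B; R→B; S→B

P at (-4, -14):
  A: 11
  B: 15
  C: 6
  → nearest: C (6)
Q at (-3, 3):
  A: 23
  B: 7
  C: 14
  → nearest: B (7)
R at (-10, 6):
  A: 19
  B: 11
  C: 24
  → nearest: B (11)
S at (3, 10):
  A: 36
  B: 20
  C: 25
  → nearest: B (20)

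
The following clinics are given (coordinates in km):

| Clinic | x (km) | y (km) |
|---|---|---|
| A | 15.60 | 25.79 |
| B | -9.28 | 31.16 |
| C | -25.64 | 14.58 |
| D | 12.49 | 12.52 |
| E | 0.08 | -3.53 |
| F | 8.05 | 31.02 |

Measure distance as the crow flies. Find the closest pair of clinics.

Pairwise distances:
A–B: 25.45 km
A–C: 42.74 km
A–D: 13.63 km
A–E: 33.17 km
A–F: 9.18 km
B–C: 23.29 km
B–D: 28.66 km
B–E: 35.93 km
B–F: 17.33 km
C–D: 38.19 km
C–E: 31.46 km
C–F: 37.49 km
D–E: 20.29 km
D–F: 19.03 km
E–F: 35.46 km
Closest pair: A–F at 9.18 km.

A and F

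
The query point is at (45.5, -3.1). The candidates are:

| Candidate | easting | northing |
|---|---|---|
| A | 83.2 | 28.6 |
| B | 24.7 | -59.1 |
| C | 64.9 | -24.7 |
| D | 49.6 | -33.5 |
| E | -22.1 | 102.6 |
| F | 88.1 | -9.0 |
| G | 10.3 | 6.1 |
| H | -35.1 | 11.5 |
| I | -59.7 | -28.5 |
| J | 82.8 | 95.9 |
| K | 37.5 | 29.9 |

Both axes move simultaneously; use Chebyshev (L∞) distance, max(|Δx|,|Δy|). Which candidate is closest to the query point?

Distances from (45.5, -3.1):
A: 37.7
B: 56.0
C: 21.6
D: 30.4
E: 105.7
F: 42.6
G: 35.2
H: 80.6
I: 105.2
J: 99.0
K: 33.0
Minimum: C at 21.6.

C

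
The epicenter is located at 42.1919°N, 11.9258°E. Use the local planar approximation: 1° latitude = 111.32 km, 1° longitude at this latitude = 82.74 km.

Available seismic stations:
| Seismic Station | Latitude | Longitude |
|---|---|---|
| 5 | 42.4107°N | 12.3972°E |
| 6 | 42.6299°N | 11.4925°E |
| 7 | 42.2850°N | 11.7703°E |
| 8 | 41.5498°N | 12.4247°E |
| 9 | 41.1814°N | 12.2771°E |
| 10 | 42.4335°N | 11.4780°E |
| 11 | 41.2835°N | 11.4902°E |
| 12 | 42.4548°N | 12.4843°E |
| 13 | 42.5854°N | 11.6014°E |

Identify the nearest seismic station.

7

Distances from 42.1919°N, 11.9258°E:
5: √((0.2188·111.32)² + (0.4714·82.74)²) = √(593.254486 + 1521.283621) = 45.9841 km
6: √((0.4380·111.32)² + (-0.4333·82.74)²) = √(2377.358167 + 1285.311553) = 60.5200 km
7: √((0.0931·111.32)² + (-0.1555·82.74)²) = √(107.410257 + 165.535757) = 16.5211 km
8: √((-0.6421·111.32)² + (0.4989·82.74)²) = √(5109.186255 + 1703.954685) = 82.5418 km
9: √((-1.0105·111.32)² + (0.3513·82.74)²) = √(12653.743624 + 844.865026) = 116.1835 km
10: √((0.2416·111.32)² + (-0.4478·82.74)²) = √(723.336291 + 1372.774526) = 45.7833 km
11: √((-0.9084·111.32)² + (-0.4356·82.74)²) = √(10225.878927 + 1298.992894) = 107.3540 km
12: √((0.2629·111.32)² + (0.5585·82.74)²) = √(856.500395 + 2135.390902) = 54.6982 km
13: √((0.3935·111.32)² + (-0.3244·82.74)²) = √(1918.827212 + 720.431551) = 51.3737 km
Minimum: 7 at 16.5211 km.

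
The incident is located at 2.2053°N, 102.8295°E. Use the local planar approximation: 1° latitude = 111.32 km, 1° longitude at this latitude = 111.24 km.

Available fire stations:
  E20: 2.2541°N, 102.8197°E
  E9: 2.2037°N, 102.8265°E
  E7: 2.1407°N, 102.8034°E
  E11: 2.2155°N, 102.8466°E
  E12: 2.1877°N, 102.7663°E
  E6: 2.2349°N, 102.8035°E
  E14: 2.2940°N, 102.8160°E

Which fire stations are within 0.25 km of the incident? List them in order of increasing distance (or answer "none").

Distances from 2.2053°N, 102.8295°E:
E20: √((0.0488·111.32)² + (-0.0098·111.24)²) = √(29.511144 + 1.188431) = 5.5407 km
E9: √((-0.0016·111.32)² + (-0.0030·111.24)²) = √(0.031724 + 0.111369) = 0.3783 km
E7: √((-0.0646·111.32)² + (-0.0261·111.24)²) = √(51.714393 + 8.429523) = 7.7553 km
E11: √((0.0102·111.32)² + (0.0171·111.24)²) = √(1.289278 + 3.618380) = 2.2153 km
E12: √((-0.0176·111.32)² + (-0.0632·111.24)²) = √(3.838590 + 49.426074) = 7.2983 km
E6: √((0.0296·111.32)² + (-0.0260·111.24)²) = √(10.857499 + 8.365052) = 4.3844 km
E14: √((0.0887·111.32)² + (-0.0135·111.24)²) = √(97.497535 + 2.255223) = 9.9876 km
Threshold 0.25 km: none within range.

none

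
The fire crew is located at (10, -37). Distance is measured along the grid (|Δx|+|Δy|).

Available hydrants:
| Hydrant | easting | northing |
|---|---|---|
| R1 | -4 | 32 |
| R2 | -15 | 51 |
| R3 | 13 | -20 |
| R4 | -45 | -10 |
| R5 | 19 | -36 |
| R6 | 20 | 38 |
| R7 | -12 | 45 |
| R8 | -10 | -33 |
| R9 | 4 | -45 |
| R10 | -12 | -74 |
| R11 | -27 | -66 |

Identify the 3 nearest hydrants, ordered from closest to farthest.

R5, R9, R3

Distances from (10, -37):
R1: |-14| + |69| = 14 + 69 = 83
R2: |-25| + |88| = 25 + 88 = 113
R3: |3| + |17| = 3 + 17 = 20
R4: |-55| + |27| = 55 + 27 = 82
R5: |9| + |1| = 9 + 1 = 10
R6: |10| + |75| = 10 + 75 = 85
R7: |-22| + |82| = 22 + 82 = 104
R8: |-20| + |4| = 20 + 4 = 24
R9: |-6| + |-8| = 6 + 8 = 14
R10: |-22| + |-37| = 22 + 37 = 59
R11: |-37| + |-29| = 37 + 29 = 66
Sorted: R5 (10) < R9 (14) < R3 (20) < R8 (24) < R10 (59) < …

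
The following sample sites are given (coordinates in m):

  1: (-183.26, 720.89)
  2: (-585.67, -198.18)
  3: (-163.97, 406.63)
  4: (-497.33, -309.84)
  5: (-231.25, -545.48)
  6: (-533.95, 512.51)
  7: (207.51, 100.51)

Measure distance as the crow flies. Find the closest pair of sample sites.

2 and 4

Pairwise distances:
2–4: 142.38 m
1–3: 314.85 m
4–5: 355.42 m
3–6: 384.83 m
1–6: 407.93 m
3–7: 481.36 m
2–5: 496.22 m
2–6: 712.57 m
1–7: 733.19 m
2–3: 737.31 m
5–7: 780.91 m
3–4: 790.23 m
4–7: 815.59 m
4–6: 823.16 m
2–7: 847.56 m
6–7: 848.24 m
3–5: 954.48 m
1–2: 1003.31 m
1–4: 1077.52 m
5–6: 1100.44 m
1–5: 1267.28 m
Closest pair: 2–4 at 142.38 m.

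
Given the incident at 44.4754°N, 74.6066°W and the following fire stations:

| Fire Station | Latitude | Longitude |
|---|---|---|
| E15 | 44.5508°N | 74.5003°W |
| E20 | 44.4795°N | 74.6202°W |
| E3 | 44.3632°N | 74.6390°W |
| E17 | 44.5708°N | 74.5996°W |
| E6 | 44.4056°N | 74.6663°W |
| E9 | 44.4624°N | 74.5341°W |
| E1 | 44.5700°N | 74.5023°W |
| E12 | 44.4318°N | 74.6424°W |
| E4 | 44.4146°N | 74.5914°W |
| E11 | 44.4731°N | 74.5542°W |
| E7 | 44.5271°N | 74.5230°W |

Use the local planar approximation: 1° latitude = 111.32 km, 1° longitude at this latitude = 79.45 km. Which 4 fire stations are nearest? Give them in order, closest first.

Distances from 44.4754°N, 74.6066°W:
E15: √((0.0754·111.32)² + (0.1063·79.45)²) = √(70.451312 + 71.327061) = 11.9071 km
E20: √((0.0041·111.32)² + (-0.0136·79.45)²) = √(0.208312 + 1.167523) = 1.1730 km
E3: √((-0.1122·111.32)² + (-0.0324·79.45)²) = √(156.002698 + 6.626403) = 12.7526 km
E17: √((0.0954·111.32)² + (0.0070·79.45)²) = √(112.782871 + 0.309303) = 10.6345 km
E6: √((-0.0698·111.32)² + (-0.0597·79.45)²) = √(60.375013 + 22.497614) = 9.1034 km
E9: √((-0.0130·111.32)² + (0.0725·79.45)²) = √(2.094272 + 33.179040) = 5.9391 km
E1: √((0.0946·111.32)² + (0.1043·79.45)²) = √(110.899265 + 68.668320) = 13.4003 km
E12: √((-0.0436·111.32)² + (-0.0358·79.45)²) = √(23.556967 + 8.090099) = 5.6256 km
E4: √((-0.0608·111.32)² + (0.0152·79.45)²) = √(45.809289 + 1.458394) = 6.8751 km
E11: √((-0.0023·111.32)² + (0.0524·79.45)²) = √(0.065554 + 17.332068) = 4.1710 km
E7: √((0.0517·111.32)² + (0.0836·79.45)²) = √(33.122833 + 44.116430) = 8.7886 km
Sorted: E20 (1.1730 km) < E11 (4.1710 km) < E12 (5.6256 km) < E9 (5.9391 km) < E4 (6.8751 km) < E7 (8.7886 km) < …

E20, E11, E12, E9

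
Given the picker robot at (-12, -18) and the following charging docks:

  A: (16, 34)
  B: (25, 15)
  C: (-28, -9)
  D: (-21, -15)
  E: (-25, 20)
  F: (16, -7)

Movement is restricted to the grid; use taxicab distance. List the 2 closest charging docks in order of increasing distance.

Distances from (-12, -18):
A: 80
B: 70
C: 25
D: 12
E: 51
F: 39
Sorted: D (12) < C (25) < F (39) < E (51) < …

D, C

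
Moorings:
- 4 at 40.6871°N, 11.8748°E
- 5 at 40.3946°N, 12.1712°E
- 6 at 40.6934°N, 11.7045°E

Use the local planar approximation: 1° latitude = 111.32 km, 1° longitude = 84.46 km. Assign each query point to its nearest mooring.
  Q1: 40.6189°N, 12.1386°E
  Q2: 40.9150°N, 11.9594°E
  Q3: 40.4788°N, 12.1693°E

Q1→4; Q2→4; Q3→5

Q1 at 40.6189°N, 12.1386°E:
  4: 23.5385 km
  5: 25.1204 km
  6: 37.5904 km
  → nearest: 4 (23.5385 km)
Q2 at 40.9150°N, 11.9594°E:
  4: 26.3569 km
  5: 60.6300 km
  6: 32.7418 km
  → nearest: 4 (26.3569 km)
Q3 at 40.4788°N, 12.1693°E:
  4: 34.0055 km
  5: 9.3745 km
  6: 45.9544 km
  → nearest: 5 (9.3745 km)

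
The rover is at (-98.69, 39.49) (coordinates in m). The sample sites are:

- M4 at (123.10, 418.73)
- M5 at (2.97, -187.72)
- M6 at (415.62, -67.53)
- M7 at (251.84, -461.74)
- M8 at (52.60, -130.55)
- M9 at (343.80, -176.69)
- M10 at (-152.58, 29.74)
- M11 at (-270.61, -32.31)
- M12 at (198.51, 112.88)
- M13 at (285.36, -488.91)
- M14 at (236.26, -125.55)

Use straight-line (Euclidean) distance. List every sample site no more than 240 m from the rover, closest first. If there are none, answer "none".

Distances from (-98.69, 39.49):
M4: √((221.79)² + (379.24)²) = √(49190.8041 + 143822.9776) = 439.33 m
M5: √((101.66)² + (-227.21)²) = √(10334.7556 + 51624.3841) = 248.92 m
M6: √((514.31)² + (-107.02)²) = √(264514.7761 + 11453.2804) = 525.33 m
M7: √((350.53)² + (-501.23)²) = √(122871.2809 + 251231.5129) = 611.64 m
M8: √((151.29)² + (-170.04)²) = √(22888.6641 + 28913.6016) = 227.60 m
M9: √((442.49)² + (-216.18)²) = √(195797.4001 + 46733.7924) = 492.47 m
M10: √((-53.89)² + (-9.75)²) = √(2904.1321 + 95.0625) = 54.76 m
M11: √((-171.92)² + (-71.80)²) = √(29556.4864 + 5155.2400) = 186.31 m
M12: √((297.20)² + (73.39)²) = √(88327.8400 + 5386.0921) = 306.13 m
M13: √((384.05)² + (-528.40)²) = √(147494.4025 + 279206.5600) = 653.22 m
M14: √((334.95)² + (-165.04)²) = √(112191.5025 + 27238.2016) = 373.40 m
Threshold 240 m: M10 (54.76 m), M11 (186.31 m), M8 (227.60 m) are within range.

M10, M11, M8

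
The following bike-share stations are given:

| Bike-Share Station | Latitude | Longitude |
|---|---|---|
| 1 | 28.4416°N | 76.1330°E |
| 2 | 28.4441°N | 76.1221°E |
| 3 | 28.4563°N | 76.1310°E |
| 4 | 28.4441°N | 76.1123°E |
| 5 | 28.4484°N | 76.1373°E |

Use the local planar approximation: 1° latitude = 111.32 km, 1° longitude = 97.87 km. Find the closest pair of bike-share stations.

1 and 5

Pairwise distances:
1–5: 0.8661 km
2–4: 0.9591 km
3–5: 1.0740 km
1–2: 1.1025 km
2–5: 1.5627 km
2–3: 1.6134 km
1–3: 1.6481 km
1–4: 2.0449 km
3–4: 2.2790 km
4–5: 2.4931 km
Closest pair: 1–5 at 0.8661 km.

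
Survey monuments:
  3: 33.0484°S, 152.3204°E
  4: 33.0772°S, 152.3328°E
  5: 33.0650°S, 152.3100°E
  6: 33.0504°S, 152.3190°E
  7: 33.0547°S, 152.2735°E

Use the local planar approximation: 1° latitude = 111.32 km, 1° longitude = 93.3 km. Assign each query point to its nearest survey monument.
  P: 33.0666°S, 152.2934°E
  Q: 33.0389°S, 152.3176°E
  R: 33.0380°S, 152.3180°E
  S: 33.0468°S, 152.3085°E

P→5; Q→3; R→3; S→6

P at 33.0666°S, 152.2934°E:
  3: 3.2327 km
  4: 3.8608 km
  5: 1.5590 km
  6: 2.9928 km
  7: 2.2808 km
  → nearest: 5 (1.5590 km)
Q at 33.0389°S, 152.3176°E:
  3: 1.0893 km
  4: 4.4932 km
  5: 2.9907 km
  6: 1.2868 km
  7: 4.4747 km
  → nearest: 3 (1.0893 km)
R at 33.0380°S, 152.3180°E:
  3: 1.1792 km
  4: 4.5770 km
  5: 3.0969 km
  6: 1.3835 km
  7: 4.5491 km
  → nearest: 3 (1.1792 km)
S at 33.0468°S, 152.3085°E:
  3: 1.1245 km
  4: 4.0734 km
  5: 2.0309 km
  6: 1.0584 km
  7: 3.3818 km
  → nearest: 6 (1.0584 km)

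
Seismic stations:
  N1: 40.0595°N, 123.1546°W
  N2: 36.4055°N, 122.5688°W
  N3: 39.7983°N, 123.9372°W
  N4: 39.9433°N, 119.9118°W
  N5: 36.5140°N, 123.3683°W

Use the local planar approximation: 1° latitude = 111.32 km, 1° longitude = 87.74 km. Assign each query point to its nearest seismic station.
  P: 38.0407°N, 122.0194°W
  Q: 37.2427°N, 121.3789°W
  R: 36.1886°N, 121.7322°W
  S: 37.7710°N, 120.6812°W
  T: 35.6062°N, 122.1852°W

P→N2; Q→N2; R→N2; S→N2; T→N2

P at 38.0407°N, 122.0194°W:
  N1: 245.8160 km
  N2: 188.3049 km
  N3: 258.0607 km
  N4: 281.1652 km
  N5: 207.1016 km
  → nearest: N2 (188.3049 km)
Q at 37.2427°N, 121.3789°W:
  N1: 350.1391 km
  N2: 139.9480 km
  N3: 362.3794 km
  N4: 327.0299 km
  N5: 192.4785 km
  → nearest: N2 (139.9480 km)
R at 36.1886°N, 121.7322°W:
  N1: 448.6174 km
  N2: 77.2725 km
  N3: 445.9800 km
  N4: 447.4513 km
  N5: 148.0512 km
  → nearest: N2 (77.2725 km)
S at 37.7710°N, 120.6812°W:
  N1: 334.6588 km
  N2: 224.8012 km
  N3: 364.0672 km
  N4: 251.0664 km
  N5: 274.1640 km
  → nearest: N2 (224.8012 km)
T at 35.6062°N, 122.1852°W:
  N1: 502.9850 km
  N2: 95.1309 km
  N3: 491.3307 km
  N4: 522.3879 km
  N5: 144.8720 km
  → nearest: N2 (95.1309 km)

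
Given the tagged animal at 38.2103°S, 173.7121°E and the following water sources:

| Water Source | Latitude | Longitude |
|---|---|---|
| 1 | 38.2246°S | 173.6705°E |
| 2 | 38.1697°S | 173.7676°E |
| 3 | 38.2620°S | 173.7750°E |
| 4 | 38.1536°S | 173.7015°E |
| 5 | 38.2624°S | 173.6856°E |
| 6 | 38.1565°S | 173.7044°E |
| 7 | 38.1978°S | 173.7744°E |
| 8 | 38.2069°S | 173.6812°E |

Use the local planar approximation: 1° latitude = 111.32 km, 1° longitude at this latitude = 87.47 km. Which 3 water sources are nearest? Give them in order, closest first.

Distances from 38.2103°S, 173.7121°E:
1: √((-0.0143·111.32)² + (-0.0416·87.47)²) = √(2.534069 + 13.240516) = 3.9717 km
2: √((0.0406·111.32)² + (0.0555·87.47)²) = √(20.426712 + 23.566996) = 6.6328 km
3: √((-0.0517·111.32)² + (0.0629·87.47)²) = √(33.122833 + 30.270496) = 7.9620 km
4: √((0.0567·111.32)² + (-0.0106·87.47)²) = √(39.839375 + 0.859666) = 6.3796 km
5: √((-0.0521·111.32)² + (-0.0265·87.47)²) = √(33.637355 + 5.372915) = 6.2458 km
6: √((0.0538·111.32)² + (-0.0077·87.47)²) = √(35.868313 + 0.453628) = 6.0268 km
7: √((0.0125·111.32)² + (0.0623·87.47)²) = √(1.936272 + 29.695753) = 5.6242 km
8: √((0.0034·111.32)² + (-0.0309·87.47)²) = √(0.143253 + 7.305252) = 2.7292 km
Sorted: 8 (2.7292 km) < 1 (3.9717 km) < 7 (5.6242 km) < 6 (6.0268 km) < 5 (6.2458 km) < …

8, 1, 7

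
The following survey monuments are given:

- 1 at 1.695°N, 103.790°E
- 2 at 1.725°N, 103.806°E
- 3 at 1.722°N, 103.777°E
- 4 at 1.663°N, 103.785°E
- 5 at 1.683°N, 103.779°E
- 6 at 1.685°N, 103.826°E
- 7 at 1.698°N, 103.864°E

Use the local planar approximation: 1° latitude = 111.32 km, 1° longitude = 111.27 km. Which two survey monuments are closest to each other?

Pairwise distances:
1–2: √((0.030·111.32)² + (0.016·111.27)²) = √(11.15293 + 3.16954) = 3.785 km
1–3: √((0.027·111.32)² + (-0.013·111.27)²) = √(9.03387 + 2.09239) = 3.336 km
1–4: √((-0.032·111.32)² + (-0.005·111.27)²) = √(12.68955 + 0.30953) = 3.605 km
1–5: √((-0.012·111.32)² + (-0.011·111.27)²) = √(1.78447 + 1.49810) = 1.812 km
1–6: √((-0.010·111.32)² + (0.036·111.27)²) = √(1.23921 + 16.04579) = 4.158 km
1–7: √((0.003·111.32)² + (0.074·111.27)²) = √(0.11153 + 67.79843) = 8.241 km
2–3: √((-0.003·111.32)² + (-0.029·111.27)²) = √(0.11153 + 10.41243) = 3.244 km
2–4: √((-0.062·111.32)² + (-0.021·111.27)²) = √(47.63540 + 5.46003) = 7.287 km
2–5: √((-0.042·111.32)² + (-0.027·111.27)²) = √(21.85974 + 9.02576) = 5.557 km
2–6: √((-0.040·111.32)² + (0.020·111.27)²) = √(19.82743 + 4.95241) = 4.978 km
2–7: √((-0.027·111.32)² + (0.058·111.27)²) = √(9.03387 + 41.64973) = 7.119 km
3–4: √((-0.059·111.32)² + (0.008·111.27)²) = √(43.13705 + 0.79238) = 6.628 km
3–5: √((-0.039·111.32)² + (0.002·111.27)²) = √(18.84845 + 0.04952) = 4.347 km
3–6: √((-0.037·111.32)² + (0.049·111.27)²) = √(16.96484 + 29.72681) = 6.833 km
3–7: √((-0.024·111.32)² + (0.087·111.27)²) = √(7.13787 + 93.71189) = 10.042 km
4–5: √((0.020·111.32)² + (-0.006·111.27)²) = √(4.95686 + 0.44572) = 2.324 km
4–6: √((0.022·111.32)² + (0.041·111.27)²) = √(5.99780 + 20.81248) = 5.178 km
4–7: √((0.035·111.32)² + (0.079·111.27)²) = √(15.18037 + 77.26990) = 9.615 km
5–6: √((0.002·111.32)² + (0.047·111.27)²) = √(0.04957 + 27.34966) = 5.234 km
5–7: √((0.015·111.32)² + (0.085·111.27)²) = √(2.78823 + 89.45282) = 9.604 km
6–7: √((0.013·111.32)² + (0.038·111.27)²) = √(2.09427 + 17.87818) = 4.469 km
Closest pair: 1–5 at 1.812 km.

1 and 5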